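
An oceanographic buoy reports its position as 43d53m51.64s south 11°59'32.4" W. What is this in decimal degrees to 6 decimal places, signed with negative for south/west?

-43.897678, -11.992333

φ: 43° + 53/60 + 51.64/3600 = 43 + 0.883333 + 0.014344 = 43.8976778
S → negative
Longitude: 11 + 59/60 + 32.4/3600 = 11.9923333
hemisphere W, so the sign is −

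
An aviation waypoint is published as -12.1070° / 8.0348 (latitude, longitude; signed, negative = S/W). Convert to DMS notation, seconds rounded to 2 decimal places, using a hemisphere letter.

Latitude is negative → S; |value| = 12.107000
Latitude: 0.107000° → 6.42000′; 0.42000 × 60 = 25.2000″
Longitude: 0.034800 × 60 = 2.08800′ → 2′, remainder × 60 = 5.2800″

12°06′25.20″ S, 8°02′5.28″ E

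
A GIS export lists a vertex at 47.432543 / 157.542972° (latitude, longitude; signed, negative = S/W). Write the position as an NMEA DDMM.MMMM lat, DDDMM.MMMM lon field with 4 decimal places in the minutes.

4725.9526,N / 15732.5783,E

Latitude: fractional part 0.432543 → 25.952580 minutes
Lon: minutes = (157.542972 − 157) × 60 = 32.578320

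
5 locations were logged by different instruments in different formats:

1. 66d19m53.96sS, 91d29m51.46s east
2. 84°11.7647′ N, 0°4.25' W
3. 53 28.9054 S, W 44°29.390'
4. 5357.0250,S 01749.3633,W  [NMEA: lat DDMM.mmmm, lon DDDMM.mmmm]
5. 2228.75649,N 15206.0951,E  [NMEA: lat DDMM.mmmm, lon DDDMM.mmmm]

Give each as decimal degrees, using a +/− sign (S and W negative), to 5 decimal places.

Point 1:
  Latitude: 19′ + 53.96″ = 19.89933′; 66 + 19.89933/60 = 66.331656
  S ⇒ negate
  λ: 91° + 29/60 + 51.46/3600 = 91 + 0.483333 + 0.014294 = 91.497628
  E ⇒ keep positive
Point 2:
  Latitude: 84 + 11.7647/60 = 84.196078
  N ⇒ keep positive
  Lon: 0 + 4.25/60 = 0.070833
  W → negative
Point 3:
  φ: 28.9054′ = 0.481757°; total 53.481757
  S ⇒ negate
  Longitude: 44 + 29.39/60 = 44.489833
  W → negative
Point 4:
  Lat: split at 2 digits → 53° and 57.025′; 53 + 57.025/60 = 53.950417
  S → negative
  Lon: split at 3 digits → 017° and 49.3633′; 17 + 49.3633/60 = 17.822722
  W → negative
Point 5:
  Lat: degrees = first 2 digits = 22, minutes = 28.75649; 22 + 28.75649/60 = 22.479275
  N ⇒ keep positive
  λ: degrees = first 3 digits = 152, minutes = 6.0951; 152 + 6.0951/60 = 152.101585
  E → positive

1. -66.33166, 91.49763
2. 84.19608, -0.07083
3. -53.48176, -44.48983
4. -53.95042, -17.82272
5. 22.47927, 152.10159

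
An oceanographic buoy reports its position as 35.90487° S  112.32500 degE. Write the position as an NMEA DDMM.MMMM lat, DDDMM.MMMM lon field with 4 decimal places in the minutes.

φ: minutes = (35.904870 − 35) × 60 = 54.292200
Lon: fractional part 0.325000 → 19.500000 minutes

3554.2922,S / 11219.5000,E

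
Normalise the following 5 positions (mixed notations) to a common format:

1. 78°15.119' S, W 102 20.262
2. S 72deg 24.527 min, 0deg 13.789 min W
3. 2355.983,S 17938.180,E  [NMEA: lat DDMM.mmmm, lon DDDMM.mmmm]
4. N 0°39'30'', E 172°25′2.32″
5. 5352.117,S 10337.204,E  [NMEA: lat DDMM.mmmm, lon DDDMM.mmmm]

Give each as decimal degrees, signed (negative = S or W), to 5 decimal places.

1. -78.25198, -102.33770
2. -72.40878, -0.22982
3. -23.93305, 179.63633
4. 0.65833, 172.41731
5. -53.86862, 103.62007

Point 1:
  φ: 78 + 15.119/60 = 78.251983
  hemisphere S, so the sign is −
  Lon: 20.262′ = 0.337700°; total 102.337700
  W → negative
Point 2:
  Latitude: 72 + 24.527/60 = 72.408783
  S → negative
  Longitude: 13.789′ = 0.229817°; total 0.229817
  W ⇒ negate
Point 3:
  Latitude: degrees = first 2 digits = 23, minutes = 55.983; 23 + 55.983/60 = 23.933050
  S → negative
  λ: degrees = first 3 digits = 179, minutes = 38.18; 179 + 38.18/60 = 179.636333
  E → positive
Point 4:
  φ: 39′ + 30″ = 39.50000′; 0 + 39.50000/60 = 0.658333
  N → positive
  λ: 25′ + 2.32″ = 25.03867′; 172 + 25.03867/60 = 172.417311
  E ⇒ keep positive
Point 5:
  φ: degrees = first 2 digits = 53, minutes = 52.117; 53 + 52.117/60 = 53.868617
  S → negative
  Longitude: split at 3 digits → 103° and 37.204′; 103 + 37.204/60 = 103.620067
  E → positive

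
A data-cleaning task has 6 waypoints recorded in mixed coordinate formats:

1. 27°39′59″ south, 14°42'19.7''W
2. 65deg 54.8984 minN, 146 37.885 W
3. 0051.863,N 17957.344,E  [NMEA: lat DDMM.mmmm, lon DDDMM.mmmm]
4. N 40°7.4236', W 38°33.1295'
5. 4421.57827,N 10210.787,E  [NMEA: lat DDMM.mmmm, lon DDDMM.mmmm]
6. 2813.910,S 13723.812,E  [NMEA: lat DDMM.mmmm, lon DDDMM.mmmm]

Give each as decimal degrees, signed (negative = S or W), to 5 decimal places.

Point 1:
  Lat: 27° + 39/60 + 59/3600 = 27 + 0.650000 + 0.016389 = 27.666389
  hemisphere S, so the sign is −
  λ: 14 + 42/60 + 19.7/3600 = 14.705472
  W ⇒ negate
Point 2:
  Lat: 65 + 54.8984/60 = 65.914973
  N ⇒ keep positive
  Lon: 146 + 37.885/60 = 146.631417
  W → negative
Point 3:
  φ: degrees = first 2 digits = 0, minutes = 51.863; 0 + 51.863/60 = 0.864383
  N → positive
  Longitude: split at 3 digits → 179° and 57.344′; 179 + 57.344/60 = 179.955733
  E → positive
Point 4:
  φ: 40 + 7.4236/60 = 40.123727
  N → positive
  Lon: 33.1295′ = 0.552158°; total 38.552158
  W → negative
Point 5:
  φ: split at 2 digits → 44° and 21.57827′; 44 + 21.57827/60 = 44.359638
  N → positive
  Lon: split at 3 digits → 102° and 10.787′; 102 + 10.787/60 = 102.179783
  E ⇒ keep positive
Point 6:
  Latitude: split at 2 digits → 28° and 13.91′; 28 + 13.91/60 = 28.231833
  hemisphere S, so the sign is −
  Longitude: degrees = first 3 digits = 137, minutes = 23.812; 137 + 23.812/60 = 137.396867
  E → positive

1. -27.66639, -14.70547
2. 65.91497, -146.63142
3. 0.86438, 179.95573
4. 40.12373, -38.55216
5. 44.35964, 102.17978
6. -28.23183, 137.39687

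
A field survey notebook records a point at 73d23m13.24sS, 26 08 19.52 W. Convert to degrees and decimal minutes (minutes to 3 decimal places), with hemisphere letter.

73° 23.221′ S, 26° 8.325′ W

φ: seconds/60 = 0.22067; minutes = 23 + 0.22067 = 23.22067
λ: 8 + 19.52/60 = 8.32533′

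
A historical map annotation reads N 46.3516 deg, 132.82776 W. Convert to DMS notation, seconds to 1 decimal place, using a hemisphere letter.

46°21′5.8″ N, 132°49′39.9″ W

Latitude: 0.351600 × 60 = 21.09600′ → 21′, remainder × 60 = 5.760″
Lon: 0.827760 × 60 = 49.66560′ → 49′, remainder × 60 = 39.936″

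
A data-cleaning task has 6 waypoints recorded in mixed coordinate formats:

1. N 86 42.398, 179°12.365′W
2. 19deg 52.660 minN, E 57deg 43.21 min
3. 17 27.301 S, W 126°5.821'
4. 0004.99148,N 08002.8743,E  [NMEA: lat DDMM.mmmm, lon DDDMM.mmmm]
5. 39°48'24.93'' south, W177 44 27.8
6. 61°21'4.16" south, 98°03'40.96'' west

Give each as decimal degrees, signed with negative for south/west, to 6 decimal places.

1. 86.706633, -179.206083
2. 19.877667, 57.720167
3. -17.455017, -126.097017
4. 0.083191, 80.047905
5. -39.806925, -177.741056
6. -61.351156, -98.061378

Point 1:
  Latitude: 42.398′ = 0.706633°; total 86.7066333
  N → positive
  Lon: 12.365′ = 0.206083°; total 179.2060833
  hemisphere W, so the sign is −
Point 2:
  Latitude: 52.66′ = 0.877667°; total 19.8776667
  N → positive
  Lon: 57 + 43.21/60 = 57.7201667
  E ⇒ keep positive
Point 3:
  φ: 17 + 27.301/60 = 17.4550167
  S ⇒ negate
  Lon: 5.821′ = 0.097017°; total 126.0970167
  hemisphere W, so the sign is −
Point 4:
  Latitude: degrees = first 2 digits = 0, minutes = 4.99148; 0 + 4.99148/60 = 0.0831913
  N → positive
  Lon: degrees = first 3 digits = 80, minutes = 2.8743; 80 + 2.8743/60 = 80.0479050
  E → positive
Point 5:
  Lat: 39° + 48/60 + 24.93/3600 = 39 + 0.800000 + 0.006925 = 39.8069250
  S → negative
  Lon: 177° + 44/60 + 27.8/3600 = 177 + 0.733333 + 0.007722 = 177.7410556
  W → negative
Point 6:
  Latitude: 61° + 21/60 + 4.16/3600 = 61 + 0.350000 + 0.001156 = 61.3511556
  hemisphere S, so the sign is −
  Longitude: 98 + 3/60 + 40.96/3600 = 98.0613778
  hemisphere W, so the sign is −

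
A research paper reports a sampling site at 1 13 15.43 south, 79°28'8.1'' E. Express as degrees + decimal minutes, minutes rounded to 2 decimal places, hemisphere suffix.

1° 13.26′ S, 79° 28.14′ E

φ: seconds/60 = 0.25717; minutes = 13 + 0.25717 = 13.2572
Lon: seconds/60 = 0.13500; minutes = 28 + 0.13500 = 28.1350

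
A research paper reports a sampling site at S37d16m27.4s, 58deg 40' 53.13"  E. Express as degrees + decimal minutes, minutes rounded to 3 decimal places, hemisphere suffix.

37° 16.457′ S, 58° 40.886′ E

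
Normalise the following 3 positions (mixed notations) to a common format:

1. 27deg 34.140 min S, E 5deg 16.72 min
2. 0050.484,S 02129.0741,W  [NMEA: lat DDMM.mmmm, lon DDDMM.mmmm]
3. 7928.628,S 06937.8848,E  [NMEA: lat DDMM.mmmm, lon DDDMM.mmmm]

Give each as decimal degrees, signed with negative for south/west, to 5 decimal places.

Point 1:
  φ: 27 + 34.14/60 = 27.569000
  hemisphere S, so the sign is −
  Lon: 5 + 16.72/60 = 5.278667
  E → positive
Point 2:
  Latitude: split at 2 digits → 00° and 50.484′; 0 + 50.484/60 = 0.841400
  S → negative
  Lon: split at 3 digits → 021° and 29.0741′; 21 + 29.0741/60 = 21.484568
  hemisphere W, so the sign is −
Point 3:
  φ: degrees = first 2 digits = 79, minutes = 28.628; 79 + 28.628/60 = 79.477133
  S → negative
  Lon: split at 3 digits → 069° and 37.8848′; 69 + 37.8848/60 = 69.631413
  E ⇒ keep positive

1. -27.56900, 5.27867
2. -0.84140, -21.48457
3. -79.47713, 69.63141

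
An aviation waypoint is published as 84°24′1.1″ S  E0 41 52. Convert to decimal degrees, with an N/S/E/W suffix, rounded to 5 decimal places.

φ: 84° + 24/60 + 1.1/3600 = 84 + 0.400000 + 0.000306 = 84.400306
Longitude: 41′ + 52″ = 41.86667′; 0 + 41.86667/60 = 0.697778

84.40031° S, 0.69778° E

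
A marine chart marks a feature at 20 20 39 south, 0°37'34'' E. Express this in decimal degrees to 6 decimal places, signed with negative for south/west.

φ: 20 + 20/60 + 39/3600 = 20.3441667
S → negative
Longitude: 0 + 37/60 + 34/3600 = 0.6261111
E → positive

-20.344167, 0.626111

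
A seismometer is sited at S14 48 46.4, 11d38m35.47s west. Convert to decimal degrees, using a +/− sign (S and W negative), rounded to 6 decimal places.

Latitude: 14 + 48/60 + 46.4/3600 = 14.8128889
S → negative
Lon: 11° + 38/60 + 35.47/3600 = 11 + 0.633333 + 0.009853 = 11.6431861
W ⇒ negate

-14.812889, -11.643186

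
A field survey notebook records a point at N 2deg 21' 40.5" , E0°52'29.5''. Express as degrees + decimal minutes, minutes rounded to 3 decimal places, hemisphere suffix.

2° 21.675′ N, 0° 52.492′ E

Latitude: 21 + 40.5/60 = 21.67500′
Longitude: seconds/60 = 0.49167; minutes = 52 + 0.49167 = 52.49167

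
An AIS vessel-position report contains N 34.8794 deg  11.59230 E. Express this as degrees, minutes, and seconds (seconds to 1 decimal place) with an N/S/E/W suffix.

Latitude: whole degrees 34; 52.76400′ → 52′ and 45.840″
λ: 0.592300° → 35.53800′; 0.53800 × 60 = 32.280″

34°52′45.8″ N, 11°35′32.3″ E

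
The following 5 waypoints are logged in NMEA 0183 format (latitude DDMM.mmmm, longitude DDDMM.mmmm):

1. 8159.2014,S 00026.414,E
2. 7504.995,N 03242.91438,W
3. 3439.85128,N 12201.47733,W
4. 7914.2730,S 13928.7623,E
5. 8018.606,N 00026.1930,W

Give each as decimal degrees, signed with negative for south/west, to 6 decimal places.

1. -81.986690, 0.440233
2. 75.083250, -32.715240
3. 34.664188, -122.024622
4. -79.237883, 139.479372
5. 80.310100, -0.436550

Point 1:
  Latitude: degrees = first 2 digits = 81, minutes = 59.2014; 81 + 59.2014/60 = 81.9866900
  S → negative
  Lon: split at 3 digits → 000° and 26.414′; 0 + 26.414/60 = 0.4402333
  E ⇒ keep positive
Point 2:
  Latitude: split at 2 digits → 75° and 4.995′; 75 + 4.995/60 = 75.0832500
  N ⇒ keep positive
  Lon: degrees = first 3 digits = 32, minutes = 42.91438; 32 + 42.91438/60 = 32.7152397
  W → negative
Point 3:
  Lat: split at 2 digits → 34° and 39.85128′; 34 + 39.85128/60 = 34.6641880
  N → positive
  Lon: degrees = first 3 digits = 122, minutes = 1.47733; 122 + 1.47733/60 = 122.0246222
  W → negative
Point 4:
  Latitude: split at 2 digits → 79° and 14.273′; 79 + 14.273/60 = 79.2378833
  S ⇒ negate
  λ: degrees = first 3 digits = 139, minutes = 28.7623; 139 + 28.7623/60 = 139.4793717
  E → positive
Point 5:
  φ: degrees = first 2 digits = 80, minutes = 18.606; 80 + 18.606/60 = 80.3101000
  N → positive
  Longitude: split at 3 digits → 000° and 26.193′; 0 + 26.193/60 = 0.4365500
  W ⇒ negate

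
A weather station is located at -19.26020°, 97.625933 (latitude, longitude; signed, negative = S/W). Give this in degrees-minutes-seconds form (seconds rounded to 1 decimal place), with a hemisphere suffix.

19°15′36.7″ S, 97°37′33.4″ E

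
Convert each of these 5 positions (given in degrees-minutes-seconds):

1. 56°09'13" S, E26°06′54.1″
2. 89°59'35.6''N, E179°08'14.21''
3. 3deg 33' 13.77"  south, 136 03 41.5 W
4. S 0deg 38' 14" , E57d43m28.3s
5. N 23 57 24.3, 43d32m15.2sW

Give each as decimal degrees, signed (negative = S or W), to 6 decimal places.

1. -56.153611, 26.115028
2. 89.993222, 179.137281
3. -3.553825, -136.061528
4. -0.637222, 57.724528
5. 23.956750, -43.537556

Point 1:
  Lat: 56° + 9/60 + 13/3600 = 56 + 0.150000 + 0.003611 = 56.1536111
  S ⇒ negate
  Longitude: 6′ + 54.1″ = 6.90167′; 26 + 6.90167/60 = 26.1150278
  E ⇒ keep positive
Point 2:
  Lat: 89° + 59/60 + 35.6/3600 = 89 + 0.983333 + 0.009889 = 89.9932222
  N → positive
  Longitude: 8′ + 14.21″ = 8.23683′; 179 + 8.23683/60 = 179.1372806
  E ⇒ keep positive
Point 3:
  Lat: 3 + 33/60 + 13.77/3600 = 3.5538250
  S → negative
  Longitude: 3′ + 41.5″ = 3.69167′; 136 + 3.69167/60 = 136.0615278
  W → negative
Point 4:
  Latitude: 0° + 38/60 + 14/3600 = 0 + 0.633333 + 0.003889 = 0.6372222
  S → negative
  Longitude: 43′ + 28.3″ = 43.47167′; 57 + 43.47167/60 = 57.7245278
  E ⇒ keep positive
Point 5:
  φ: 23 + 57/60 + 24.3/3600 = 23.9567500
  N → positive
  λ: 32′ + 15.2″ = 32.25333′; 43 + 32.25333/60 = 43.5375556
  W ⇒ negate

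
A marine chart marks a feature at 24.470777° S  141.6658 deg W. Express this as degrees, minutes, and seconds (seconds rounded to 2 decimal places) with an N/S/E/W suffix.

24°28′14.80″ S, 141°39′56.88″ W

φ: 0.470777 × 60 = 28.24662′ → 28′, remainder × 60 = 14.7972″
λ: 0.665800° → 39.94800′; 0.94800 × 60 = 56.8800″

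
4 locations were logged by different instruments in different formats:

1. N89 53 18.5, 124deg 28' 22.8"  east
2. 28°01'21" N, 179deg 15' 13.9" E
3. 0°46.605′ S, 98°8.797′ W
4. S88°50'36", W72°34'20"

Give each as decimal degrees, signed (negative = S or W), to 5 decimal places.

Point 1:
  Latitude: 89° + 53/60 + 18.5/3600 = 89 + 0.883333 + 0.005139 = 89.888472
  N ⇒ keep positive
  Lon: 124 + 28/60 + 22.8/3600 = 124.473000
  E → positive
Point 2:
  Lat: 28° + 1/60 + 21/3600 = 28 + 0.016667 + 0.005833 = 28.022500
  N ⇒ keep positive
  Longitude: 15′ + 13.9″ = 15.23167′; 179 + 15.23167/60 = 179.253861
  E ⇒ keep positive
Point 3:
  φ: 46.605′ = 0.776750°; total 0.776750
  S ⇒ negate
  λ: 98 + 8.797/60 = 98.146617
  W → negative
Point 4:
  φ: 88° + 50/60 + 36/3600 = 88 + 0.833333 + 0.010000 = 88.843333
  S → negative
  Lon: 34′ + 20″ = 34.33333′; 72 + 34.33333/60 = 72.572222
  W ⇒ negate

1. 89.88847, 124.47300
2. 28.02250, 179.25386
3. -0.77675, -98.14662
4. -88.84333, -72.57222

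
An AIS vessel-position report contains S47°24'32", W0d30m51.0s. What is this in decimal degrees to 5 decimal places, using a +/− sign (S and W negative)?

Latitude: 47° + 24/60 + 32/3600 = 47 + 0.400000 + 0.008889 = 47.408889
hemisphere S, so the sign is −
λ: 30′ + 51″ = 30.85000′; 0 + 30.85000/60 = 0.514167
W ⇒ negate

-47.40889, -0.51417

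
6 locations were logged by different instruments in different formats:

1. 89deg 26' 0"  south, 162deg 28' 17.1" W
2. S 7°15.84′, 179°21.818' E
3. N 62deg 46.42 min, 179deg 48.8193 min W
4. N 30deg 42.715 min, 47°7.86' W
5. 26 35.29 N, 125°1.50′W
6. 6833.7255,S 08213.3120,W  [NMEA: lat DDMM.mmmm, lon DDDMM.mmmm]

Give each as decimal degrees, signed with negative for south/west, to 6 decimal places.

1. -89.433333, -162.471417
2. -7.264000, 179.363633
3. 62.773667, -179.813655
4. 30.711917, -47.131000
5. 26.588167, -125.025000
6. -68.562092, -82.221867

Point 1:
  φ: 89° + 26/60 + 0/3600 = 89 + 0.433333 + 0.000000 = 89.4333333
  S → negative
  Longitude: 162 + 28/60 + 17.1/3600 = 162.4714167
  W → negative
Point 2:
  φ: 7 + 15.84/60 = 7.2640000
  hemisphere S, so the sign is −
  λ: 21.818′ = 0.363633°; total 179.3636333
  E ⇒ keep positive
Point 3:
  Latitude: 46.42′ = 0.773667°; total 62.7736667
  N ⇒ keep positive
  Longitude: 179 + 48.8193/60 = 179.8136550
  hemisphere W, so the sign is −
Point 4:
  Latitude: 30 + 42.715/60 = 30.7119167
  N ⇒ keep positive
  λ: 7.86′ = 0.131000°; total 47.1310000
  W ⇒ negate
Point 5:
  Latitude: 35.29′ = 0.588167°; total 26.5881667
  N → positive
  Lon: 1.5′ = 0.025000°; total 125.0250000
  hemisphere W, so the sign is −
Point 6:
  Lat: degrees = first 2 digits = 68, minutes = 33.7255; 68 + 33.7255/60 = 68.5620917
  S ⇒ negate
  Longitude: degrees = first 3 digits = 82, minutes = 13.312; 82 + 13.312/60 = 82.2218667
  W → negative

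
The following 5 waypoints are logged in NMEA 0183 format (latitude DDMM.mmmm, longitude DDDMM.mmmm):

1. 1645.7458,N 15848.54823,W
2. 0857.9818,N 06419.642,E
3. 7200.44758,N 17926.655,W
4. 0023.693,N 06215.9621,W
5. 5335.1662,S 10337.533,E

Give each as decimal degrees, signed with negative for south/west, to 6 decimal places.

1. 16.762430, -158.809137
2. 8.966363, 64.327367
3. 72.007460, -179.444250
4. 0.394883, -62.266035
5. -53.586103, 103.625550

Point 1:
  Latitude: split at 2 digits → 16° and 45.7458′; 16 + 45.7458/60 = 16.7624300
  N → positive
  Longitude: degrees = first 3 digits = 158, minutes = 48.54823; 158 + 48.54823/60 = 158.8091372
  W → negative
Point 2:
  Lat: split at 2 digits → 08° and 57.9818′; 8 + 57.9818/60 = 8.9663633
  N → positive
  λ: degrees = first 3 digits = 64, minutes = 19.642; 64 + 19.642/60 = 64.3273667
  E → positive
Point 3:
  Latitude: degrees = first 2 digits = 72, minutes = 0.44758; 72 + 0.44758/60 = 72.0074597
  N → positive
  λ: split at 3 digits → 179° and 26.655′; 179 + 26.655/60 = 179.4442500
  W ⇒ negate
Point 4:
  Latitude: degrees = first 2 digits = 0, minutes = 23.693; 0 + 23.693/60 = 0.3948833
  N → positive
  Longitude: split at 3 digits → 062° and 15.9621′; 62 + 15.9621/60 = 62.2660350
  W → negative
Point 5:
  Lat: split at 2 digits → 53° and 35.1662′; 53 + 35.1662/60 = 53.5861033
  S → negative
  λ: degrees = first 3 digits = 103, minutes = 37.533; 103 + 37.533/60 = 103.6255500
  E ⇒ keep positive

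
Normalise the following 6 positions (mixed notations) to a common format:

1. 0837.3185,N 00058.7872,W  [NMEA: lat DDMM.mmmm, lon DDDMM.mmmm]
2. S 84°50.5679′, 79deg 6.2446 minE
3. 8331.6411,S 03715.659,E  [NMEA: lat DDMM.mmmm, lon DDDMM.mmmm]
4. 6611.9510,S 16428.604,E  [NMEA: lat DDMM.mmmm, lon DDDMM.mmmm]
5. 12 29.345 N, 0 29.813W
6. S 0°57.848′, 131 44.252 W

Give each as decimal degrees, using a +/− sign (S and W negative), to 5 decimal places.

Point 1:
  φ: degrees = first 2 digits = 8, minutes = 37.3185; 8 + 37.3185/60 = 8.621975
  N → positive
  Longitude: split at 3 digits → 000° and 58.7872′; 0 + 58.7872/60 = 0.979787
  W ⇒ negate
Point 2:
  Latitude: 84 + 50.5679/60 = 84.842798
  S → negative
  Lon: 6.2446′ = 0.104077°; total 79.104077
  E ⇒ keep positive
Point 3:
  Latitude: split at 2 digits → 83° and 31.6411′; 83 + 31.6411/60 = 83.527352
  S ⇒ negate
  Longitude: split at 3 digits → 037° and 15.659′; 37 + 15.659/60 = 37.260983
  E → positive
Point 4:
  Latitude: degrees = first 2 digits = 66, minutes = 11.951; 66 + 11.951/60 = 66.199183
  S ⇒ negate
  Longitude: split at 3 digits → 164° and 28.604′; 164 + 28.604/60 = 164.476733
  E ⇒ keep positive
Point 5:
  Lat: 29.345′ = 0.489083°; total 12.489083
  N ⇒ keep positive
  Lon: 0 + 29.813/60 = 0.496883
  W → negative
Point 6:
  Latitude: 0 + 57.848/60 = 0.964133
  S → negative
  Longitude: 44.252′ = 0.737533°; total 131.737533
  W ⇒ negate

1. 8.62198, -0.97979
2. -84.84280, 79.10408
3. -83.52735, 37.26098
4. -66.19918, 164.47673
5. 12.48908, -0.49688
6. -0.96413, -131.73753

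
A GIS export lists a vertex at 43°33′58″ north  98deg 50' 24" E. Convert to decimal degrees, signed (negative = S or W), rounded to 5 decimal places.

43.56611, 98.84000

φ: 43 + 33/60 + 58/3600 = 43.566111
N ⇒ keep positive
Lon: 98° + 50/60 + 24/3600 = 98 + 0.833333 + 0.006667 = 98.840000
E → positive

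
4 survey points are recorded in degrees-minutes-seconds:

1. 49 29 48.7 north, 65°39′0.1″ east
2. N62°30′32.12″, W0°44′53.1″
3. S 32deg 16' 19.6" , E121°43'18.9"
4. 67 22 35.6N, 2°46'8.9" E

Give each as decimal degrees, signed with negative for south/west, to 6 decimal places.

1. 49.496861, 65.650028
2. 62.508922, -0.748083
3. -32.272111, 121.721917
4. 67.376556, 2.769139

Point 1:
  φ: 29′ + 48.7″ = 29.81167′; 49 + 29.81167/60 = 49.4968611
  N ⇒ keep positive
  Longitude: 39′ + 0.1″ = 39.00167′; 65 + 39.00167/60 = 65.6500278
  E → positive
Point 2:
  Latitude: 62 + 30/60 + 32.12/3600 = 62.5089222
  N ⇒ keep positive
  λ: 0 + 44/60 + 53.1/3600 = 0.7480833
  W ⇒ negate
Point 3:
  Lat: 16′ + 19.6″ = 16.32667′; 32 + 16.32667/60 = 32.2721111
  S ⇒ negate
  Longitude: 43′ + 18.9″ = 43.31500′; 121 + 43.31500/60 = 121.7219167
  E ⇒ keep positive
Point 4:
  φ: 22′ + 35.6″ = 22.59333′; 67 + 22.59333/60 = 67.3765556
  N → positive
  λ: 2 + 46/60 + 8.9/3600 = 2.7691389
  E ⇒ keep positive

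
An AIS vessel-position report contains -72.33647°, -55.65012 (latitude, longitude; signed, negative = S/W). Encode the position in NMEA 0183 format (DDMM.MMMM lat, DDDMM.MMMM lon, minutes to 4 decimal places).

7220.1882,S / 05539.0072,W

Latitude is negative → S; |value| = 72.336470
Lat: fractional part 0.336470 → 20.188200 minutes
Longitude is negative → W; |value| = 55.650120
Longitude: fractional part 0.650120 → 39.007200 minutes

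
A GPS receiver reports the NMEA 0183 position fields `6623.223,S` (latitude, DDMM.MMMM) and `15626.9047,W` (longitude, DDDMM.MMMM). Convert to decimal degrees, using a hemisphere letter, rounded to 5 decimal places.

66.38705° S, 156.44841° W

φ: split at 2 digits → 66° and 23.223′; 66 + 23.223/60 = 66.387050
Longitude: degrees = first 3 digits = 156, minutes = 26.9047; 156 + 26.9047/60 = 156.448412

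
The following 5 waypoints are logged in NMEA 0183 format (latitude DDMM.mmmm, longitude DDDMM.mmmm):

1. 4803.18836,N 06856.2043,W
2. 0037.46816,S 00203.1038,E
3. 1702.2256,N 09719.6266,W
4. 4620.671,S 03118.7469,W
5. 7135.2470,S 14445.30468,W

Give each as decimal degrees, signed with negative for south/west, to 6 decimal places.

Point 1:
  Latitude: degrees = first 2 digits = 48, minutes = 3.18836; 48 + 3.18836/60 = 48.0531393
  N → positive
  Lon: degrees = first 3 digits = 68, minutes = 56.2043; 68 + 56.2043/60 = 68.9367383
  W ⇒ negate
Point 2:
  Latitude: degrees = first 2 digits = 0, minutes = 37.46816; 0 + 37.46816/60 = 0.6244693
  hemisphere S, so the sign is −
  Longitude: degrees = first 3 digits = 2, minutes = 3.1038; 2 + 3.1038/60 = 2.0517300
  E → positive
Point 3:
  Latitude: split at 2 digits → 17° and 2.2256′; 17 + 2.2256/60 = 17.0370933
  N → positive
  Lon: degrees = first 3 digits = 97, minutes = 19.6266; 97 + 19.6266/60 = 97.3271100
  W → negative
Point 4:
  φ: split at 2 digits → 46° and 20.671′; 46 + 20.671/60 = 46.3445167
  S → negative
  Longitude: split at 3 digits → 031° and 18.7469′; 31 + 18.7469/60 = 31.3124483
  W ⇒ negate
Point 5:
  Lat: degrees = first 2 digits = 71, minutes = 35.247; 71 + 35.247/60 = 71.5874500
  S → negative
  λ: split at 3 digits → 144° and 45.30468′; 144 + 45.30468/60 = 144.7550780
  W ⇒ negate

1. 48.053139, -68.936738
2. -0.624469, 2.051730
3. 17.037093, -97.327110
4. -46.344517, -31.312448
5. -71.587450, -144.755078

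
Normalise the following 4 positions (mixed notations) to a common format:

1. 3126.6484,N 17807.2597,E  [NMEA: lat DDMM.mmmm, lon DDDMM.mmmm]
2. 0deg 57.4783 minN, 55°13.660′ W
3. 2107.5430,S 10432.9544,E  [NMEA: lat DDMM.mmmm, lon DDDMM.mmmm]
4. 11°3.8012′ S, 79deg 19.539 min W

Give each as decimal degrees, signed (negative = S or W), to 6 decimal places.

Point 1:
  Lat: split at 2 digits → 31° and 26.6484′; 31 + 26.6484/60 = 31.4441400
  N ⇒ keep positive
  λ: degrees = first 3 digits = 178, minutes = 7.2597; 178 + 7.2597/60 = 178.1209950
  E ⇒ keep positive
Point 2:
  φ: 0 + 57.4783/60 = 0.9579717
  N ⇒ keep positive
  λ: 55 + 13.66/60 = 55.2276667
  W → negative
Point 3:
  Latitude: degrees = first 2 digits = 21, minutes = 7.543; 21 + 7.543/60 = 21.1257167
  S → negative
  λ: split at 3 digits → 104° and 32.9544′; 104 + 32.9544/60 = 104.5492400
  E ⇒ keep positive
Point 4:
  Lat: 11 + 3.8012/60 = 11.0633533
  S → negative
  Longitude: 19.539′ = 0.325650°; total 79.3256500
  hemisphere W, so the sign is −

1. 31.444140, 178.120995
2. 0.957972, -55.227667
3. -21.125717, 104.549240
4. -11.063353, -79.325650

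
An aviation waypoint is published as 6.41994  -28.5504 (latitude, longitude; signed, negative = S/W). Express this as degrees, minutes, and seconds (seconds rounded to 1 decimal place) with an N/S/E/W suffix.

φ: 0.419940 × 60 = 25.19640′ → 25′, remainder × 60 = 11.784″
Longitude is negative → W; |value| = 28.550400
Lon: whole degrees 28; 33.02400′ → 33′ and 1.440″

6°25′11.8″ N, 28°33′1.4″ W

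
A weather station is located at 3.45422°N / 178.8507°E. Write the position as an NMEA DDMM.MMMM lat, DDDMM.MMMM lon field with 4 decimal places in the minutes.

0327.2532,N / 17851.0420,E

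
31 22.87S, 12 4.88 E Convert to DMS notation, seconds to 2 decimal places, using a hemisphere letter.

31°22′52.20″ S, 12°04′52.80″ E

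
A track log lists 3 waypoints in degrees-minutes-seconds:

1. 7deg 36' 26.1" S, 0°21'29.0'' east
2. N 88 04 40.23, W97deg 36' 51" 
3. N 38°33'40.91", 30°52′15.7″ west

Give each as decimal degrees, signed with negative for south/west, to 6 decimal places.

1. -7.607250, 0.358056
2. 88.077842, -97.614167
3. 38.561364, -30.871028

Point 1:
  Latitude: 7° + 36/60 + 26.1/3600 = 7 + 0.600000 + 0.007250 = 7.6072500
  S → negative
  Longitude: 0° + 21/60 + 29/3600 = 0 + 0.350000 + 0.008056 = 0.3580556
  E ⇒ keep positive
Point 2:
  Lat: 88 + 4/60 + 40.23/3600 = 88.0778417
  N ⇒ keep positive
  Lon: 97° + 36/60 + 51/3600 = 97 + 0.600000 + 0.014167 = 97.6141667
  W → negative
Point 3:
  Lat: 33′ + 40.91″ = 33.68183′; 38 + 33.68183/60 = 38.5613639
  N → positive
  Longitude: 30° + 52/60 + 15.7/3600 = 30 + 0.866667 + 0.004361 = 30.8710278
  W → negative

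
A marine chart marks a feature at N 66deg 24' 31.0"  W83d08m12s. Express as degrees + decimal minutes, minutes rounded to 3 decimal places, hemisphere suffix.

66° 24.517′ N, 83° 8.200′ W

Latitude: seconds/60 = 0.51667; minutes = 24 + 0.51667 = 24.51667
λ: seconds/60 = 0.20000; minutes = 8 + 0.20000 = 8.20000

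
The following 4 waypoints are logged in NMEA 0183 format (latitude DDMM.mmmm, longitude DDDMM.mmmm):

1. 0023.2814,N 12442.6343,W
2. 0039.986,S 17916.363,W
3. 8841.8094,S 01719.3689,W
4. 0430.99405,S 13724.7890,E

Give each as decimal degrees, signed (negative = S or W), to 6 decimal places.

1. 0.388023, -124.710572
2. -0.666433, -179.272717
3. -88.696823, -17.322815
4. -4.516568, 137.413150

Point 1:
  Lat: split at 2 digits → 00° and 23.2814′; 0 + 23.2814/60 = 0.3880233
  N ⇒ keep positive
  λ: degrees = first 3 digits = 124, minutes = 42.6343; 124 + 42.6343/60 = 124.7105717
  W → negative
Point 2:
  φ: degrees = first 2 digits = 0, minutes = 39.986; 0 + 39.986/60 = 0.6664333
  hemisphere S, so the sign is −
  λ: split at 3 digits → 179° and 16.363′; 179 + 16.363/60 = 179.2727167
  hemisphere W, so the sign is −
Point 3:
  Lat: split at 2 digits → 88° and 41.8094′; 88 + 41.8094/60 = 88.6968233
  hemisphere S, so the sign is −
  Lon: split at 3 digits → 017° and 19.3689′; 17 + 19.3689/60 = 17.3228150
  W → negative
Point 4:
  Latitude: degrees = first 2 digits = 4, minutes = 30.99405; 4 + 30.99405/60 = 4.5165675
  S → negative
  Lon: split at 3 digits → 137° and 24.789′; 137 + 24.789/60 = 137.4131500
  E → positive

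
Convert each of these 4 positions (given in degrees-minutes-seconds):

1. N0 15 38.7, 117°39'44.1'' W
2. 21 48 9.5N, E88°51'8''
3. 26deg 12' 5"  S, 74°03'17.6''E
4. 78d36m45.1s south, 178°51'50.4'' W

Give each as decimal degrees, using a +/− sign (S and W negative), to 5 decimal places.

1. 0.26075, -117.66225
2. 21.80264, 88.85222
3. -26.20139, 74.05489
4. -78.61253, -178.86400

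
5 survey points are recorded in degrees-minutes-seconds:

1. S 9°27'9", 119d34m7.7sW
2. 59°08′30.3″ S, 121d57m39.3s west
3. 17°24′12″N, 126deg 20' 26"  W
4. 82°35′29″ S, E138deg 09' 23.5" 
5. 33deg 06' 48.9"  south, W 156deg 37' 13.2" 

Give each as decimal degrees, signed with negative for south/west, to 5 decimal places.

1. -9.45250, -119.56881
2. -59.14175, -121.96092
3. 17.40333, -126.34056
4. -82.59139, 138.15653
5. -33.11358, -156.62033

Point 1:
  φ: 9 + 27/60 + 9/3600 = 9.452500
  S ⇒ negate
  λ: 34′ + 7.7″ = 34.12833′; 119 + 34.12833/60 = 119.568806
  hemisphere W, so the sign is −
Point 2:
  φ: 8′ + 30.3″ = 8.50500′; 59 + 8.50500/60 = 59.141750
  S ⇒ negate
  λ: 57′ + 39.3″ = 57.65500′; 121 + 57.65500/60 = 121.960917
  W ⇒ negate
Point 3:
  Latitude: 17 + 24/60 + 12/3600 = 17.403333
  N → positive
  Lon: 126° + 20/60 + 26/3600 = 126 + 0.333333 + 0.007222 = 126.340556
  hemisphere W, so the sign is −
Point 4:
  Latitude: 82 + 35/60 + 29/3600 = 82.591389
  hemisphere S, so the sign is −
  Longitude: 138 + 9/60 + 23.5/3600 = 138.156528
  E ⇒ keep positive
Point 5:
  Latitude: 6′ + 48.9″ = 6.81500′; 33 + 6.81500/60 = 33.113583
  S → negative
  Lon: 156 + 37/60 + 13.2/3600 = 156.620333
  hemisphere W, so the sign is −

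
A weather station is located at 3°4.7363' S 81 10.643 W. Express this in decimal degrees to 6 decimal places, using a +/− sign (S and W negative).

Latitude: 4.7363′ = 0.078938°; total 3.0789383
hemisphere S, so the sign is −
Lon: 81 + 10.643/60 = 81.1773833
hemisphere W, so the sign is −

-3.078938, -81.177383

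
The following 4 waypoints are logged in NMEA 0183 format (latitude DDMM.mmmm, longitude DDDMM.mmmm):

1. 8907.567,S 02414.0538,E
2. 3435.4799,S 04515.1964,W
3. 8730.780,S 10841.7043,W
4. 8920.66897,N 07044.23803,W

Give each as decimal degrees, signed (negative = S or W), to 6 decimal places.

1. -89.126117, 24.234230
2. -34.591332, -45.253273
3. -87.513000, -108.695072
4. 89.344483, -70.737301

Point 1:
  Lat: degrees = first 2 digits = 89, minutes = 7.567; 89 + 7.567/60 = 89.1261167
  hemisphere S, so the sign is −
  Lon: degrees = first 3 digits = 24, minutes = 14.0538; 24 + 14.0538/60 = 24.2342300
  E → positive
Point 2:
  φ: split at 2 digits → 34° and 35.4799′; 34 + 35.4799/60 = 34.5913317
  hemisphere S, so the sign is −
  Lon: degrees = first 3 digits = 45, minutes = 15.1964; 45 + 15.1964/60 = 45.2532733
  W → negative
Point 3:
  Lat: split at 2 digits → 87° and 30.78′; 87 + 30.78/60 = 87.5130000
  hemisphere S, so the sign is −
  λ: split at 3 digits → 108° and 41.7043′; 108 + 41.7043/60 = 108.6950717
  W → negative
Point 4:
  Latitude: degrees = first 2 digits = 89, minutes = 20.66897; 89 + 20.66897/60 = 89.3444828
  N → positive
  λ: degrees = first 3 digits = 70, minutes = 44.23803; 70 + 44.23803/60 = 70.7373005
  W ⇒ negate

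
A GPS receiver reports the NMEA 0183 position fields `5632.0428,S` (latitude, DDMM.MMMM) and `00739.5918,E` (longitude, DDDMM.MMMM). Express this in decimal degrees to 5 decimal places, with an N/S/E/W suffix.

φ: degrees = first 2 digits = 56, minutes = 32.0428; 56 + 32.0428/60 = 56.534047
λ: degrees = first 3 digits = 7, minutes = 39.5918; 7 + 39.5918/60 = 7.659863

56.53405° S, 7.65986° E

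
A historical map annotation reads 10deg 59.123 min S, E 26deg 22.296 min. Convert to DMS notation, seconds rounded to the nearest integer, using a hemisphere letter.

Latitude: 59.12300′ → 59′ and 0.12300 × 60 = 7.38″
Lon: fractional minutes 0.29600 × 60 = 17.76″

10°59′7″ S, 26°22′18″ E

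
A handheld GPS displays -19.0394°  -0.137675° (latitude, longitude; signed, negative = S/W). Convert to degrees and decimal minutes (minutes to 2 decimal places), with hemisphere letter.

19° 2.36′ S, 0° 8.26′ W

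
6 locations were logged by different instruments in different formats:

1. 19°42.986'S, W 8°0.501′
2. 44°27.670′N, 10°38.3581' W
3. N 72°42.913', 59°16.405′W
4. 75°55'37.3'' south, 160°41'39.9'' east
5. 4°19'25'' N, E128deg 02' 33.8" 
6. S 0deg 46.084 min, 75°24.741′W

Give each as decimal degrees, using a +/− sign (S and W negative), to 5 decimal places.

1. -19.71643, -8.00835
2. 44.46117, -10.63930
3. 72.71522, -59.27342
4. -75.92703, 160.69442
5. 4.32361, 128.04272
6. -0.76807, -75.41235

Point 1:
  φ: 19 + 42.986/60 = 19.716433
  S → negative
  λ: 0.501′ = 0.008350°; total 8.008350
  hemisphere W, so the sign is −
Point 2:
  Lat: 27.67′ = 0.461167°; total 44.461167
  N ⇒ keep positive
  Lon: 10 + 38.3581/60 = 10.639302
  W ⇒ negate
Point 3:
  Latitude: 72 + 42.913/60 = 72.715217
  N → positive
  Longitude: 59 + 16.405/60 = 59.273417
  W ⇒ negate
Point 4:
  φ: 55′ + 37.3″ = 55.62167′; 75 + 55.62167/60 = 75.927028
  S → negative
  Lon: 41′ + 39.9″ = 41.66500′; 160 + 41.66500/60 = 160.694417
  E → positive
Point 5:
  φ: 19′ + 25″ = 19.41667′; 4 + 19.41667/60 = 4.323611
  N ⇒ keep positive
  λ: 2′ + 33.8″ = 2.56333′; 128 + 2.56333/60 = 128.042722
  E → positive
Point 6:
  Latitude: 0 + 46.084/60 = 0.768067
  hemisphere S, so the sign is −
  Longitude: 75 + 24.741/60 = 75.412350
  W ⇒ negate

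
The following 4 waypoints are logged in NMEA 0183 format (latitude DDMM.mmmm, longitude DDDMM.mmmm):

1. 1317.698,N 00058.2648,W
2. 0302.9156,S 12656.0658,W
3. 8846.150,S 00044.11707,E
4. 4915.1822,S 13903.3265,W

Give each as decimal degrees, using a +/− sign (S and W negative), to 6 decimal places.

Point 1:
  Lat: degrees = first 2 digits = 13, minutes = 17.698; 13 + 17.698/60 = 13.2949667
  N ⇒ keep positive
  λ: degrees = first 3 digits = 0, minutes = 58.2648; 0 + 58.2648/60 = 0.9710800
  W → negative
Point 2:
  φ: degrees = first 2 digits = 3, minutes = 2.9156; 3 + 2.9156/60 = 3.0485933
  S → negative
  λ: split at 3 digits → 126° and 56.0658′; 126 + 56.0658/60 = 126.9344300
  W → negative
Point 3:
  Latitude: split at 2 digits → 88° and 46.15′; 88 + 46.15/60 = 88.7691667
  S ⇒ negate
  λ: split at 3 digits → 000° and 44.11707′; 0 + 44.11707/60 = 0.7352845
  E → positive
Point 4:
  φ: split at 2 digits → 49° and 15.1822′; 49 + 15.1822/60 = 49.2530367
  S ⇒ negate
  λ: degrees = first 3 digits = 139, minutes = 3.3265; 139 + 3.3265/60 = 139.0554417
  W → negative

1. 13.294967, -0.971080
2. -3.048593, -126.934430
3. -88.769167, 0.735285
4. -49.253037, -139.055442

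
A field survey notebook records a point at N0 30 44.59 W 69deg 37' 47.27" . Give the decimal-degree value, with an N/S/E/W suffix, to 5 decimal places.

0.51239° N, 69.62980° W

Latitude: 30′ + 44.59″ = 30.74317′; 0 + 30.74317/60 = 0.512386
λ: 69° + 37/60 + 47.27/3600 = 69 + 0.616667 + 0.013131 = 69.629797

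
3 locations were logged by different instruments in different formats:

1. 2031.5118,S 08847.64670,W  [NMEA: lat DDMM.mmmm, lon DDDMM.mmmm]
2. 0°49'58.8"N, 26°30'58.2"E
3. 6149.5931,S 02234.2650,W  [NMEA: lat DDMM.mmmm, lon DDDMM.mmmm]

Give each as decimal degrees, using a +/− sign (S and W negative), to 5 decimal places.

1. -20.52520, -88.79411
2. 0.83300, 26.51617
3. -61.82655, -22.57108

Point 1:
  φ: degrees = first 2 digits = 20, minutes = 31.5118; 20 + 31.5118/60 = 20.525197
  S → negative
  λ: degrees = first 3 digits = 88, minutes = 47.6467; 88 + 47.6467/60 = 88.794112
  hemisphere W, so the sign is −
Point 2:
  Latitude: 0 + 49/60 + 58.8/3600 = 0.833000
  N ⇒ keep positive
  Lon: 26 + 30/60 + 58.2/3600 = 26.516167
  E ⇒ keep positive
Point 3:
  φ: degrees = first 2 digits = 61, minutes = 49.5931; 61 + 49.5931/60 = 61.826552
  hemisphere S, so the sign is −
  λ: degrees = first 3 digits = 22, minutes = 34.265; 22 + 34.265/60 = 22.571083
  W → negative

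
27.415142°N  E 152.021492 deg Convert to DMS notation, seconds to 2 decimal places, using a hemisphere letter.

Lat: 0.415142 × 60 = 24.90852′ → 24′, remainder × 60 = 54.5112″
Longitude: 0.021492 × 60 = 1.28952′ → 1′, remainder × 60 = 17.3712″

27°24′54.51″ N, 152°01′17.37″ E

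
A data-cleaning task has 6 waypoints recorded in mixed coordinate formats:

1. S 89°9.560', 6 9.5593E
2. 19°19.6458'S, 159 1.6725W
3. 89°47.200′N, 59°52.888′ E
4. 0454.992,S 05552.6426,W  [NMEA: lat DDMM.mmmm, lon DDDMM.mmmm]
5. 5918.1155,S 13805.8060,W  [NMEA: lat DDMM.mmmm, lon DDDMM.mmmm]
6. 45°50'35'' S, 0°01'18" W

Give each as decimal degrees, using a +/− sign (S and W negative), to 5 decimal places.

1. -89.15933, 6.15932
2. -19.32743, -159.02788
3. 89.78667, 59.88147
4. -4.91653, -55.87738
5. -59.30193, -138.09677
6. -45.84306, -0.02167

Point 1:
  Latitude: 9.56′ = 0.159333°; total 89.159333
  S ⇒ negate
  Longitude: 6 + 9.5593/60 = 6.159322
  E → positive
Point 2:
  φ: 19 + 19.6458/60 = 19.327430
  S → negative
  Longitude: 159 + 1.6725/60 = 159.027875
  W ⇒ negate
Point 3:
  Latitude: 89 + 47.2/60 = 89.786667
  N ⇒ keep positive
  Lon: 59 + 52.888/60 = 59.881467
  E → positive
Point 4:
  φ: degrees = first 2 digits = 4, minutes = 54.992; 4 + 54.992/60 = 4.916533
  S → negative
  Lon: degrees = first 3 digits = 55, minutes = 52.6426; 55 + 52.6426/60 = 55.877377
  W → negative
Point 5:
  Latitude: degrees = first 2 digits = 59, minutes = 18.1155; 59 + 18.1155/60 = 59.301925
  S → negative
  Lon: split at 3 digits → 138° and 5.806′; 138 + 5.806/60 = 138.096767
  W → negative
Point 6:
  Lat: 45° + 50/60 + 35/3600 = 45 + 0.833333 + 0.009722 = 45.843056
  S ⇒ negate
  Lon: 0 + 1/60 + 18/3600 = 0.021667
  W → negative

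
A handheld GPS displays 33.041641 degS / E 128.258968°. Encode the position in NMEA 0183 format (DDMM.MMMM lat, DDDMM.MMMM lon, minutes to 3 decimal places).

3302.498,S / 12815.538,E

Lat: fractional part 0.041641 → 2.49846 minutes
Longitude: minutes = (128.258968 − 128) × 60 = 15.53808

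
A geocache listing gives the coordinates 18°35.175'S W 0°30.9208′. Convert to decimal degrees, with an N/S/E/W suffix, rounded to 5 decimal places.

18.58625° S, 0.51535° W

Lat: 35.175′ = 0.586250°; total 18.586250
Longitude: 0 + 30.9208/60 = 0.515347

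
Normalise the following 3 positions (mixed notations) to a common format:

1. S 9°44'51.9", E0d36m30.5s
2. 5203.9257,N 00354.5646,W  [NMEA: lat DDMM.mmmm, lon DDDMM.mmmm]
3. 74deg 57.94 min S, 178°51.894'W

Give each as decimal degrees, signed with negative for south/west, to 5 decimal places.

Point 1:
  Latitude: 9° + 44/60 + 51.9/3600 = 9 + 0.733333 + 0.014417 = 9.747750
  S ⇒ negate
  Longitude: 36′ + 30.5″ = 36.50833′; 0 + 36.50833/60 = 0.608472
  E → positive
Point 2:
  Latitude: degrees = first 2 digits = 52, minutes = 3.9257; 52 + 3.9257/60 = 52.065428
  N → positive
  λ: degrees = first 3 digits = 3, minutes = 54.5646; 3 + 54.5646/60 = 3.909410
  W ⇒ negate
Point 3:
  Lat: 74 + 57.94/60 = 74.965667
  S → negative
  Lon: 51.894′ = 0.864900°; total 178.864900
  W → negative

1. -9.74775, 0.60847
2. 52.06543, -3.90941
3. -74.96567, -178.86490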